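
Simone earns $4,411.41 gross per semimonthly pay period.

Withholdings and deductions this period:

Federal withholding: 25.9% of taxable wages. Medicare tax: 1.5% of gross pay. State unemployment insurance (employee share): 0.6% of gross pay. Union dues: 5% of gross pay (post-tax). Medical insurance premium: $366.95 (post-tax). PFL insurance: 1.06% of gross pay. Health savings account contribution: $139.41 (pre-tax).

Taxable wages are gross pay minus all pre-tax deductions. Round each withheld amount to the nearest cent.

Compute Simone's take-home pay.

$2,438.63

Health savings account contribution: $139.41
Taxable wages = $4,411.41 − $139.41 = $4,272.00
Federal withholding: $4,272.00 × 0.259 = $1,106.45
Medicare tax: $4,411.41 × 0.015 = $66.17
PFL insurance: $4,411.41 × 0.0106 = $46.76
State unemployment insurance (employee share): $4,411.41 × 0.006 = $26.47
Medical insurance premium: $366.95
Union dues: $4,411.41 × 0.05 = $220.57
Total deductions = $139.41 + $1,106.45 + $66.17 + $46.76 + $26.47 + $366.95 + $220.57 = $1,972.78
Net pay = $4,411.41 − $1,972.78 = $2,438.63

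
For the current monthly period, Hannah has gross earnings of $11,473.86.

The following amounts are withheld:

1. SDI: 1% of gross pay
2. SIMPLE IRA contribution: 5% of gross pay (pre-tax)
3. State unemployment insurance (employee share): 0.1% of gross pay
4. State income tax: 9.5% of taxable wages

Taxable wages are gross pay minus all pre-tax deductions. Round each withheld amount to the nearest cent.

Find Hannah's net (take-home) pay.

SIMPLE IRA contribution: $11,473.86 × 0.05 = $573.69
Taxable wages = $11,473.86 − $573.69 = $10,900.17
State income tax: $10,900.17 × 0.095 = $1,035.52
State unemployment insurance (employee share): $11,473.86 × 0.001 = $11.47
SDI: $11,473.86 × 0.01 = $114.74
Total deductions = $573.69 + $1,035.52 + $11.47 + $114.74 = $1,735.42
Net pay = $11,473.86 − $1,735.42 = $9,738.44

$9,738.44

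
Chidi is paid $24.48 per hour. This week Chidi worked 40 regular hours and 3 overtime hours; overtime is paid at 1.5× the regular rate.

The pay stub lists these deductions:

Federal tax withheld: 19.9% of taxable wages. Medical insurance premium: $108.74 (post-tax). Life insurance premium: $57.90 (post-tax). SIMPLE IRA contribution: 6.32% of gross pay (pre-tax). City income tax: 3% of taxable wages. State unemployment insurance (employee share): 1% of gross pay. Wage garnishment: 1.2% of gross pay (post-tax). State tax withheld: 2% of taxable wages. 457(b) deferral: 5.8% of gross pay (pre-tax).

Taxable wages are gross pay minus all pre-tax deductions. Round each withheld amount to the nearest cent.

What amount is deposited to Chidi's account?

$528.35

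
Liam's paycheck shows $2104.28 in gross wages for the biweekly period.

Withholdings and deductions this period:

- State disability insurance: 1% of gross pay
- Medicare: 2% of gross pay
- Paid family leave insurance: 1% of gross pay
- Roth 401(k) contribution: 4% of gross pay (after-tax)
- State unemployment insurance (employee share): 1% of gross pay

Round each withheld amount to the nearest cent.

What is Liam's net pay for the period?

$1914.90

State unemployment insurance (employee share): $2104.28 × 0.01 = $21.04
Paid family leave insurance: $2104.28 × 0.01 = $21.04
State disability insurance: $2104.28 × 0.01 = $21.04
Medicare: $2104.28 × 0.02 = $42.09
Roth 401(k) contribution: $2104.28 × 0.04 = $84.17
Total deductions = $21.04 + $21.04 + $21.04 + $42.09 + $84.17 = $189.38
Net pay = $2104.28 − $189.38 = $1914.90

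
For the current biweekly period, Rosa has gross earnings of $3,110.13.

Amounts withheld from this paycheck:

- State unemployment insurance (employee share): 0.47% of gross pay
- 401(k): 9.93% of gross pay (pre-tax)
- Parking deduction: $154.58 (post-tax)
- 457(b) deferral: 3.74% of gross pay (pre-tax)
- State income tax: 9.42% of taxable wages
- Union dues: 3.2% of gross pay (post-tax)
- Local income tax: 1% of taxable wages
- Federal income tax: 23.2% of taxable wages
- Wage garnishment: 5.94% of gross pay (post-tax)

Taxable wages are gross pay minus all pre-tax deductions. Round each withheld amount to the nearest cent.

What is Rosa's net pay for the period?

457(b) deferral: $3,110.13 × 0.0374 = $116.32
401(k): $3,110.13 × 0.0993 = $308.84
Pre-tax total = $116.32 + $308.84 = $425.16
Taxable wages = $3,110.13 − $425.16 = $2,684.97
State income tax: $2,684.97 × 0.0942 = $252.92
Local income tax: $2,684.97 × 0.01 = $26.85
Federal income tax: $2,684.97 × 0.232 = $622.91
State unemployment insurance (employee share): $3,110.13 × 0.0047 = $14.62
Union dues: $3,110.13 × 0.032 = $99.52
Parking deduction: $154.58
Wage garnishment: $3,110.13 × 0.0594 = $184.74
Total deductions = $116.32 + $308.84 + $252.92 + $26.85 + $622.91 + $14.62 + $99.52 + $154.58 + $184.74 = $1,781.30
Net pay = $3,110.13 − $1,781.30 = $1,328.83

$1,328.83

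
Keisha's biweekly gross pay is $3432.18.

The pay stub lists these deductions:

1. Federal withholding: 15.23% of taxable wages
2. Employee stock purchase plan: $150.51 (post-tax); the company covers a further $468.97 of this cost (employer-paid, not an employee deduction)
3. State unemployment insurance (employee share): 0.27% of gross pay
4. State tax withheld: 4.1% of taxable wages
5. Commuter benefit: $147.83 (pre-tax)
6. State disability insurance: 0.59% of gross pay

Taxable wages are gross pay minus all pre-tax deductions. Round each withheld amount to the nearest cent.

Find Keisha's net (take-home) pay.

Commuter benefit: $147.83
Taxable wages = $3432.18 − $147.83 = $3284.35
State tax withheld: $3284.35 × 0.041 = $134.66
Federal withholding: $3284.35 × 0.1523 = $500.21
State disability insurance: $3432.18 × 0.0059 = $20.25
State unemployment insurance (employee share): $3432.18 × 0.0027 = $9.27
Employee stock purchase plan: $150.51
(Employer's $468.97 toward employee stock purchase plan is not withheld from the employee.)
Total deductions = $147.83 + $134.66 + $500.21 + $20.25 + $9.27 + $150.51 = $962.73
Net pay = $3432.18 − $962.73 = $2469.45

$2469.45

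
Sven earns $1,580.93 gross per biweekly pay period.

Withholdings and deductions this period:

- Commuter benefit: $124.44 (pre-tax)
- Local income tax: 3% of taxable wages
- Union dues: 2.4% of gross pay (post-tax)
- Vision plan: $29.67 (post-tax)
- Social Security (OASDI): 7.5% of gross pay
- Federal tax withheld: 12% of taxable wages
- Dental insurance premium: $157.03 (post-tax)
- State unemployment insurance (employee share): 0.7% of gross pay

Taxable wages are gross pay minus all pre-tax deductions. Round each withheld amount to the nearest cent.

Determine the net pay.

$883.74

Commuter benefit: $124.44
Taxable wages = $1,580.93 − $124.44 = $1,456.49
Federal tax withheld: $1,456.49 × 0.12 = $174.78
Local income tax: $1,456.49 × 0.03 = $43.69
Social Security (OASDI): $1,580.93 × 0.075 = $118.57
State unemployment insurance (employee share): $1,580.93 × 0.007 = $11.07
Dental insurance premium: $157.03
Union dues: $1,580.93 × 0.024 = $37.94
Vision plan: $29.67
Total deductions = $124.44 + $174.78 + $43.69 + $118.57 + $11.07 + $157.03 + $37.94 + $29.67 = $697.19
Net pay = $1,580.93 − $697.19 = $883.74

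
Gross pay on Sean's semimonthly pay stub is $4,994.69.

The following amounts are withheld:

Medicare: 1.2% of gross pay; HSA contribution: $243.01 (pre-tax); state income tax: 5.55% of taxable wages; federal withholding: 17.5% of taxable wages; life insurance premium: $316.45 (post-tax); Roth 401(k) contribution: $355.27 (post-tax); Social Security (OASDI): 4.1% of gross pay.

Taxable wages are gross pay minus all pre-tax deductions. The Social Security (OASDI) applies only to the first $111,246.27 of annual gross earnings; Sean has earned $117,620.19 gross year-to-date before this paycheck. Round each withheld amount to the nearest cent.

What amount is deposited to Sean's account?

HSA contribution: $243.01
Taxable wages = $4,994.69 − $243.01 = $4,751.68
State income tax: $4,751.68 × 0.0555 = $263.72
Federal withholding: $4,751.68 × 0.175 = $831.54
Medicare: $4,994.69 × 0.012 = $59.94
Social Security (OASDI): annual cap $111,246.27 already reached (YTD $117,620.19), so $0.00
Roth 401(k) contribution: $355.27
Life insurance premium: $316.45
Total deductions = $243.01 + $263.72 + $831.54 + $59.94 + $0.00 + $355.27 + $316.45 = $2,069.93
Net pay = $4,994.69 − $2,069.93 = $2,924.76

$2,924.76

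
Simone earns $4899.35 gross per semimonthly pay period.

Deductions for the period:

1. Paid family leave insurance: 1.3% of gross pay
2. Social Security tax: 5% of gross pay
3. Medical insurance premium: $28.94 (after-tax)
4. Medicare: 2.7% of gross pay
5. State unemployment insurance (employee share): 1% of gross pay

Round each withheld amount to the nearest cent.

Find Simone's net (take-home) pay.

$4380.48

Paid family leave insurance: $4899.35 × 0.013 = $63.69
Social Security tax: $4899.35 × 0.05 = $244.97
State unemployment insurance (employee share): $4899.35 × 0.01 = $48.99
Medicare: $4899.35 × 0.027 = $132.28
Medical insurance premium: $28.94
Total deductions = $63.69 + $244.97 + $48.99 + $132.28 + $28.94 = $518.87
Net pay = $4899.35 − $518.87 = $4380.48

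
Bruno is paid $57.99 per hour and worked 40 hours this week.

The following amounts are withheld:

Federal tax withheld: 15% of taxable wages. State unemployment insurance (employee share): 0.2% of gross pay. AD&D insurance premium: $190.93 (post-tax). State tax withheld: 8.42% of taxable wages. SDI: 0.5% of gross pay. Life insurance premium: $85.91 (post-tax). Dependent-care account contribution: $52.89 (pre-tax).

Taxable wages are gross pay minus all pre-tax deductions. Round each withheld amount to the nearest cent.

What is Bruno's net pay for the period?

Gross pay: 40 × $57.99 = $2319.60
Dependent-care account contribution: $52.89
Taxable wages = $2319.60 − $52.89 = $2266.71
State tax withheld: $2266.71 × 0.0842 = $190.86
Federal tax withheld: $2266.71 × 0.15 = $340.01
State unemployment insurance (employee share): $2319.60 × 0.002 = $4.64
SDI: $2319.60 × 0.005 = $11.60
AD&D insurance premium: $190.93
Life insurance premium: $85.91
Total deductions = $52.89 + $190.86 + $340.01 + $4.64 + $11.60 + $190.93 + $85.91 = $876.84
Net pay = $2319.60 − $876.84 = $1442.76

$1442.76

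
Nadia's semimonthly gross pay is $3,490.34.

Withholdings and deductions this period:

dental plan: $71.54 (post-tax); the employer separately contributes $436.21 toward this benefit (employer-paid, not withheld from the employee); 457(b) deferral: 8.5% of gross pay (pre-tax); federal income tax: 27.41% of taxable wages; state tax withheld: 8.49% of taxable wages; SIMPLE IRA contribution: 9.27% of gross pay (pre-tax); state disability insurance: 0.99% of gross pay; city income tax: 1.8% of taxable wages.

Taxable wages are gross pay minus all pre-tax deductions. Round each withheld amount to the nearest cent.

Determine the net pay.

$1,681.99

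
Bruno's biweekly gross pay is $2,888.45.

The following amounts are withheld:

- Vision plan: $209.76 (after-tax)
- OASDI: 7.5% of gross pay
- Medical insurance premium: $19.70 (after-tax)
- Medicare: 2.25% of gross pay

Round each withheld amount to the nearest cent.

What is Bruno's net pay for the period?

Medicare: $2,888.45 × 0.0225 = $64.99
OASDI: $2,888.45 × 0.075 = $216.63
Vision plan: $209.76
Medical insurance premium: $19.70
Total deductions = $64.99 + $216.63 + $209.76 + $19.70 = $511.08
Net pay = $2,888.45 − $511.08 = $2,377.37

$2,377.37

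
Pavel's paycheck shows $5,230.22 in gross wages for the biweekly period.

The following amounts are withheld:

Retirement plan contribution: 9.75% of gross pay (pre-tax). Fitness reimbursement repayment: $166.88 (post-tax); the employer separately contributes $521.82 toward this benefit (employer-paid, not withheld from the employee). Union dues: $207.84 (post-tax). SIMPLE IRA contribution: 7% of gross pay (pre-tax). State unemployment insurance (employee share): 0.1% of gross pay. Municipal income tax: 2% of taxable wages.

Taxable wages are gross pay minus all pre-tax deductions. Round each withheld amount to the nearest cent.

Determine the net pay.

$3,887.12

Retirement plan contribution: $5,230.22 × 0.0975 = $509.95
SIMPLE IRA contribution: $5,230.22 × 0.07 = $366.12
Pre-tax total = $509.95 + $366.12 = $876.07
Taxable wages = $5,230.22 − $876.07 = $4,354.15
Municipal income tax: $4,354.15 × 0.02 = $87.08
State unemployment insurance (employee share): $5,230.22 × 0.001 = $5.23
Union dues: $207.84
Fitness reimbursement repayment: $166.88
(Employer's $521.82 toward fitness reimbursement repayment is not withheld from the employee.)
Total deductions = $509.95 + $366.12 + $87.08 + $5.23 + $207.84 + $166.88 = $1,343.10
Net pay = $5,230.22 − $1,343.10 = $3,887.12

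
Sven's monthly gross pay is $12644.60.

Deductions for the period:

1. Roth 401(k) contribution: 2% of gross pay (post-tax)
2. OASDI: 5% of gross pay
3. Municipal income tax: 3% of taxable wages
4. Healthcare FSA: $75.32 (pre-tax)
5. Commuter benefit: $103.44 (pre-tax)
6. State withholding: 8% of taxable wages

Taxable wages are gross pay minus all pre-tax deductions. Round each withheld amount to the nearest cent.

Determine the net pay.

Healthcare FSA: $75.32
Commuter benefit: $103.44
Pre-tax total = $75.32 + $103.44 = $178.76
Taxable wages = $12644.60 − $178.76 = $12465.84
Municipal income tax: $12465.84 × 0.03 = $373.98
State withholding: $12465.84 × 0.08 = $997.27
OASDI: $12644.60 × 0.05 = $632.23
Roth 401(k) contribution: $12644.60 × 0.02 = $252.89
Total deductions = $75.32 + $103.44 + $373.98 + $997.27 + $632.23 + $252.89 = $2435.13
Net pay = $12644.60 − $2435.13 = $10209.47

$10209.47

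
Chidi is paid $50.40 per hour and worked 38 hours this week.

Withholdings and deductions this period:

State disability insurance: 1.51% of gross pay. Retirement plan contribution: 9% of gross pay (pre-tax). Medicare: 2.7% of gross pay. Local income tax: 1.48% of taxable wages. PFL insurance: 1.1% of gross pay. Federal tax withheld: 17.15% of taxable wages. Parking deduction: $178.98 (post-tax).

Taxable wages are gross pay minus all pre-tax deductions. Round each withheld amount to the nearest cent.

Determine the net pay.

Gross pay: 38 × $50.40 = $1,915.20
Retirement plan contribution: $1,915.20 × 0.09 = $172.37
Taxable wages = $1,915.20 − $172.37 = $1,742.83
Federal tax withheld: $1,742.83 × 0.1715 = $298.90
Local income tax: $1,742.83 × 0.0148 = $25.79
PFL insurance: $1,915.20 × 0.011 = $21.07
Medicare: $1,915.20 × 0.027 = $51.71
State disability insurance: $1,915.20 × 0.0151 = $28.92
Parking deduction: $178.98
Total deductions = $172.37 + $298.90 + $25.79 + $21.07 + $51.71 + $28.92 + $178.98 = $777.74
Net pay = $1,915.20 − $777.74 = $1,137.46

$1,137.46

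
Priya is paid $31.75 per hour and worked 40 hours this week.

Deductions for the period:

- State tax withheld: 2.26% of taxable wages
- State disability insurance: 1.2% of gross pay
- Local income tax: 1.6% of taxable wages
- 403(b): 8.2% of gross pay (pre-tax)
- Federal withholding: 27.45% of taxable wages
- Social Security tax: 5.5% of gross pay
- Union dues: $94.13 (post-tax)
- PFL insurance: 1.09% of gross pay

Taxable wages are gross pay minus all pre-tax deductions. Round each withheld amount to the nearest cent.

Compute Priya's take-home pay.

$607.77

Gross pay: 40 × $31.75 = $1,270.00
403(b): $1,270.00 × 0.082 = $104.14
Taxable wages = $1,270.00 − $104.14 = $1,165.86
State tax withheld: $1,165.86 × 0.0226 = $26.35
Local income tax: $1,165.86 × 0.016 = $18.65
Federal withholding: $1,165.86 × 0.2745 = $320.03
State disability insurance: $1,270.00 × 0.012 = $15.24
PFL insurance: $1,270.00 × 0.0109 = $13.84
Social Security tax: $1,270.00 × 0.055 = $69.85
Union dues: $94.13
Total deductions = $104.14 + $26.35 + $18.65 + $320.03 + $15.24 + $13.84 + $69.85 + $94.13 = $662.23
Net pay = $1,270.00 − $662.23 = $607.77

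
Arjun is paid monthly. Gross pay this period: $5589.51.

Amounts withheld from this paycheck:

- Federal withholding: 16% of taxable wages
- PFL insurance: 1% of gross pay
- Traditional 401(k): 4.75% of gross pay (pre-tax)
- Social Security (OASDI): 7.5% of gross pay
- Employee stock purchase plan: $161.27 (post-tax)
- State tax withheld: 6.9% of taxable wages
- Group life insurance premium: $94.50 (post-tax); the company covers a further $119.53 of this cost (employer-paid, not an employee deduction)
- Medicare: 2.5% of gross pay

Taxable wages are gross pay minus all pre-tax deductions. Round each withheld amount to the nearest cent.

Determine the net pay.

Traditional 401(k): $5589.51 × 0.0475 = $265.50
Taxable wages = $5589.51 − $265.50 = $5324.01
Federal withholding: $5324.01 × 0.16 = $851.84
State tax withheld: $5324.01 × 0.069 = $367.36
Social Security (OASDI): $5589.51 × 0.075 = $419.21
PFL insurance: $5589.51 × 0.01 = $55.90
Medicare: $5589.51 × 0.025 = $139.74
Group life insurance premium: $94.50
Employee stock purchase plan: $161.27
(Employer's $119.53 toward group life insurance premium is not withheld from the employee.)
Total deductions = $265.50 + $851.84 + $367.36 + $419.21 + $55.90 + $139.74 + $94.50 + $161.27 = $2355.32
Net pay = $5589.51 − $2355.32 = $3234.19

$3234.19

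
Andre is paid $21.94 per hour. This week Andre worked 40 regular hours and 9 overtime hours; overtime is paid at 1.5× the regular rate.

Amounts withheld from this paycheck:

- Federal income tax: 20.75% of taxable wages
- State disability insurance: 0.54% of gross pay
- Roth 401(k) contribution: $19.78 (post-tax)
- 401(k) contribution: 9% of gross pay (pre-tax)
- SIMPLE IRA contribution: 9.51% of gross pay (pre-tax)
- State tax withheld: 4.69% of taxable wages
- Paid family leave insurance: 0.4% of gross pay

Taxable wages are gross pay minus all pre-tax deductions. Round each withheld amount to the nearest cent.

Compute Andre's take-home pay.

Regular pay: 40 × $21.94 = $877.60
Overtime pay: 9 × $21.94 × 1.5 = $296.19
Gross pay = $877.60 + $296.19 = $1,173.79
SIMPLE IRA contribution: $1,173.79 × 0.0951 = $111.63
401(k) contribution: $1,173.79 × 0.09 = $105.64
Pre-tax total = $111.63 + $105.64 = $217.27
Taxable wages = $1,173.79 − $217.27 = $956.52
Federal income tax: $956.52 × 0.2075 = $198.48
State tax withheld: $956.52 × 0.0469 = $44.86
State disability insurance: $1,173.79 × 0.0054 = $6.34
Paid family leave insurance: $1,173.79 × 0.004 = $4.70
Roth 401(k) contribution: $19.78
Total deductions = $111.63 + $105.64 + $198.48 + $44.86 + $6.34 + $4.70 + $19.78 = $491.43
Net pay = $1,173.79 − $491.43 = $682.36

$682.36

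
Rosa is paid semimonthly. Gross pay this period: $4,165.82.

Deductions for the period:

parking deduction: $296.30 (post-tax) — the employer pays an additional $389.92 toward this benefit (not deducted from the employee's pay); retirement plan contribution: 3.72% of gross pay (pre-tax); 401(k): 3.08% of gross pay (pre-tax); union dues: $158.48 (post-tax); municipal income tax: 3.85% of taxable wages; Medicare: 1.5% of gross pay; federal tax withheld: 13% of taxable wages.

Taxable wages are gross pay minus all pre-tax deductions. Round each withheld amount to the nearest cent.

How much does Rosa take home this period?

$2,711.06

401(k): $4,165.82 × 0.0308 = $128.31
Retirement plan contribution: $4,165.82 × 0.0372 = $154.97
Pre-tax total = $128.31 + $154.97 = $283.28
Taxable wages = $4,165.82 − $283.28 = $3,882.54
Federal tax withheld: $3,882.54 × 0.13 = $504.73
Municipal income tax: $3,882.54 × 0.0385 = $149.48
Medicare: $4,165.82 × 0.015 = $62.49
Union dues: $158.48
Parking deduction: $296.30
(Employer's $389.92 toward parking deduction is not withheld from the employee.)
Total deductions = $128.31 + $154.97 + $504.73 + $149.48 + $62.49 + $158.48 + $296.30 = $1,454.76
Net pay = $4,165.82 − $1,454.76 = $2,711.06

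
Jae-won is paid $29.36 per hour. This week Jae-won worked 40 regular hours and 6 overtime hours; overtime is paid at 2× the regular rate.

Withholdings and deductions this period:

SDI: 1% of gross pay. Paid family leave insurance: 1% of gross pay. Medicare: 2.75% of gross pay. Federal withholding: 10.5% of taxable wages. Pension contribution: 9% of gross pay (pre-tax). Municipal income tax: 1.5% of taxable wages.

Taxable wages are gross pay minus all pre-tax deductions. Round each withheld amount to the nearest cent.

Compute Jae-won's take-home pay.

$1,150.08

Regular pay: 40 × $29.36 = $1,174.40
Overtime pay: 6 × $29.36 × 2 = $352.32
Gross pay = $1,174.40 + $352.32 = $1,526.72
Pension contribution: $1,526.72 × 0.09 = $137.40
Taxable wages = $1,526.72 − $137.40 = $1,389.32
Federal withholding: $1,389.32 × 0.105 = $145.88
Municipal income tax: $1,389.32 × 0.015 = $20.84
Paid family leave insurance: $1,526.72 × 0.01 = $15.27
Medicare: $1,526.72 × 0.0275 = $41.98
SDI: $1,526.72 × 0.01 = $15.27
Total deductions = $137.40 + $145.88 + $20.84 + $15.27 + $41.98 + $15.27 = $376.64
Net pay = $1,526.72 − $376.64 = $1,150.08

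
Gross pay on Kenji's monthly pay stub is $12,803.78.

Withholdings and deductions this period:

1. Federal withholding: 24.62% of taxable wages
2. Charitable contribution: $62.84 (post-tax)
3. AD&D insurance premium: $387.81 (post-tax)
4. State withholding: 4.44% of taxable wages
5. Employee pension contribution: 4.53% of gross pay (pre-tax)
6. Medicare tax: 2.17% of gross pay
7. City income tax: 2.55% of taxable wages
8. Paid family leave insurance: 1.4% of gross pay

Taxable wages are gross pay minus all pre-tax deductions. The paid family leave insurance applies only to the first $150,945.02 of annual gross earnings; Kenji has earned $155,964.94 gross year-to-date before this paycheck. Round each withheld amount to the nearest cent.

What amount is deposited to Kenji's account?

Employee pension contribution: $12,803.78 × 0.0453 = $580.01
Taxable wages = $12,803.78 − $580.01 = $12,223.77
State withholding: $12,223.77 × 0.0444 = $542.74
Federal withholding: $12,223.77 × 0.2462 = $3,009.49
City income tax: $12,223.77 × 0.0255 = $311.71
Paid family leave insurance: annual cap $150,945.02 already reached (YTD $155,964.94), so $0.00
Medicare tax: $12,803.78 × 0.0217 = $277.84
AD&D insurance premium: $387.81
Charitable contribution: $62.84
Total deductions = $580.01 + $542.74 + $3,009.49 + $311.71 + $0.00 + $277.84 + $387.81 + $62.84 = $5,172.44
Net pay = $12,803.78 − $5,172.44 = $7,631.34

$7,631.34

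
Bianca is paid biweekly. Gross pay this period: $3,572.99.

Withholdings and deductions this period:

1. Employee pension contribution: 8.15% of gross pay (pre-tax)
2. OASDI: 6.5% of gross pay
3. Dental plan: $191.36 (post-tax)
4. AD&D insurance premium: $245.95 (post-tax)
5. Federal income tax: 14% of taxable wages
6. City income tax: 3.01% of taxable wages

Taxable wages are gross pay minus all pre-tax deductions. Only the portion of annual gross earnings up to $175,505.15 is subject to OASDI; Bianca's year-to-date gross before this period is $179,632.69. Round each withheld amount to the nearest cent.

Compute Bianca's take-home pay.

Employee pension contribution: $3,572.99 × 0.0815 = $291.20
Taxable wages = $3,572.99 − $291.20 = $3,281.79
Federal income tax: $3,281.79 × 0.14 = $459.45
City income tax: $3,281.79 × 0.0301 = $98.78
OASDI: annual cap $175,505.15 already reached (YTD $179,632.69), so $0.00
AD&D insurance premium: $245.95
Dental plan: $191.36
Total deductions = $291.20 + $459.45 + $98.78 + $0.00 + $245.95 + $191.36 = $1,286.74
Net pay = $3,572.99 − $1,286.74 = $2,286.25

$2,286.25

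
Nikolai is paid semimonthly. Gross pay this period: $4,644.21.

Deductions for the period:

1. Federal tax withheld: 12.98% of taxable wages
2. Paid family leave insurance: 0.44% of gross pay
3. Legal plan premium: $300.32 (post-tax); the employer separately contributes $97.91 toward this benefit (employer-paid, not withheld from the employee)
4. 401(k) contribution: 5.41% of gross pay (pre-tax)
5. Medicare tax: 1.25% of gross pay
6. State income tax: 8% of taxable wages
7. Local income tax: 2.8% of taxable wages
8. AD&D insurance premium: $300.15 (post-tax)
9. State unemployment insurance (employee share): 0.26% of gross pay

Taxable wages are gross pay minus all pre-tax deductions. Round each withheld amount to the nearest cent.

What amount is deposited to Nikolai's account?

$2,657.29

401(k) contribution: $4,644.21 × 0.0541 = $251.25
Taxable wages = $4,644.21 − $251.25 = $4,392.96
Federal tax withheld: $4,392.96 × 0.1298 = $570.21
State income tax: $4,392.96 × 0.08 = $351.44
Local income tax: $4,392.96 × 0.028 = $123.00
State unemployment insurance (employee share): $4,644.21 × 0.0026 = $12.07
Paid family leave insurance: $4,644.21 × 0.0044 = $20.43
Medicare tax: $4,644.21 × 0.0125 = $58.05
AD&D insurance premium: $300.15
Legal plan premium: $300.32
(Employer's $97.91 toward legal plan premium is not withheld from the employee.)
Total deductions = $251.25 + $570.21 + $351.44 + $123.00 + $12.07 + $20.43 + $58.05 + $300.15 + $300.32 = $1,986.92
Net pay = $4,644.21 − $1,986.92 = $2,657.29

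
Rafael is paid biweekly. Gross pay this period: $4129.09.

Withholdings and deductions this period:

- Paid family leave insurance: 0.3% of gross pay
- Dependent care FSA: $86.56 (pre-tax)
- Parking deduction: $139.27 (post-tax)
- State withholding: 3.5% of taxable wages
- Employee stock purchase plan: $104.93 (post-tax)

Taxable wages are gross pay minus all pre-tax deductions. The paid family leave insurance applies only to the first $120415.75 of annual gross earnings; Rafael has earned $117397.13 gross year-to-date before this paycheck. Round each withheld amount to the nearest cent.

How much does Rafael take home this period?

$3647.78

Dependent care FSA: $86.56
Taxable wages = $4129.09 − $86.56 = $4042.53
State withholding: $4042.53 × 0.035 = $141.49
Paid family leave insurance: only $120415.75 − $117397.13 = $3018.62 of this check is subject → $3018.62 × 0.003 = $9.06
Parking deduction: $139.27
Employee stock purchase plan: $104.93
Total deductions = $86.56 + $141.49 + $9.06 + $139.27 + $104.93 = $481.31
Net pay = $4129.09 − $481.31 = $3647.78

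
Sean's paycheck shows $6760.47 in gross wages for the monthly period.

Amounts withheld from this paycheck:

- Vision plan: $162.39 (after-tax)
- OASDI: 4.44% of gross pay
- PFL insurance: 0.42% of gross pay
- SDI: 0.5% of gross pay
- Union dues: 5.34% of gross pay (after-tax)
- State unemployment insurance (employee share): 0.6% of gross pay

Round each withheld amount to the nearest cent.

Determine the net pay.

$5834.16

PFL insurance: $6760.47 × 0.0042 = $28.39
State unemployment insurance (employee share): $6760.47 × 0.006 = $40.56
SDI: $6760.47 × 0.005 = $33.80
OASDI: $6760.47 × 0.0444 = $300.16
Vision plan: $162.39
Union dues: $6760.47 × 0.0534 = $361.01
Total deductions = $28.39 + $40.56 + $33.80 + $300.16 + $162.39 + $361.01 = $926.31
Net pay = $6760.47 − $926.31 = $5834.16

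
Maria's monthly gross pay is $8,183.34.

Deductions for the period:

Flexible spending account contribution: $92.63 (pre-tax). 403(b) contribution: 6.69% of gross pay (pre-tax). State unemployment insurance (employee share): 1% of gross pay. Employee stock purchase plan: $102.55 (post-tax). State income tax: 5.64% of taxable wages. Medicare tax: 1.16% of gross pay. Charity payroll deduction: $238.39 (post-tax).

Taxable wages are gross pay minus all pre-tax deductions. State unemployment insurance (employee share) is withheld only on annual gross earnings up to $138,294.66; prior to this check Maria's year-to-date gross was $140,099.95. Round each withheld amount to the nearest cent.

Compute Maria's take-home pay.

$6,681.93

403(b) contribution: $8,183.34 × 0.0669 = $547.47
Flexible spending account contribution: $92.63
Pre-tax total = $547.47 + $92.63 = $640.10
Taxable wages = $8,183.34 − $640.10 = $7,543.24
State income tax: $7,543.24 × 0.0564 = $425.44
State unemployment insurance (employee share): annual cap $138,294.66 already reached (YTD $140,099.95), so $0.00
Medicare tax: $8,183.34 × 0.0116 = $94.93
Charity payroll deduction: $238.39
Employee stock purchase plan: $102.55
Total deductions = $547.47 + $92.63 + $425.44 + $0.00 + $94.93 + $238.39 + $102.55 = $1,501.41
Net pay = $8,183.34 − $1,501.41 = $6,681.93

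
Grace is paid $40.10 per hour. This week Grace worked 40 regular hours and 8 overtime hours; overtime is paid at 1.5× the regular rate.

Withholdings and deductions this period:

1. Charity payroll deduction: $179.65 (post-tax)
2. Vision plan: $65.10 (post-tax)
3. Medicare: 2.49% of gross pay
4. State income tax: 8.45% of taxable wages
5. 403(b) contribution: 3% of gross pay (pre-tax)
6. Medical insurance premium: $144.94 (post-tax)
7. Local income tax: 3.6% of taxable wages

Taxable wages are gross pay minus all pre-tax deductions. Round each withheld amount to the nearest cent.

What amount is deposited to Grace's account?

Regular pay: 40 × $40.10 = $1,604.00
Overtime pay: 8 × $40.10 × 1.5 = $481.20
Gross pay = $1,604.00 + $481.20 = $2,085.20
403(b) contribution: $2,085.20 × 0.03 = $62.56
Taxable wages = $2,085.20 − $62.56 = $2,022.64
State income tax: $2,022.64 × 0.0845 = $170.91
Local income tax: $2,022.64 × 0.036 = $72.82
Medicare: $2,085.20 × 0.0249 = $51.92
Charity payroll deduction: $179.65
Medical insurance premium: $144.94
Vision plan: $65.10
Total deductions = $62.56 + $170.91 + $72.82 + $51.92 + $179.65 + $144.94 + $65.10 = $747.90
Net pay = $2,085.20 − $747.90 = $1,337.30

$1,337.30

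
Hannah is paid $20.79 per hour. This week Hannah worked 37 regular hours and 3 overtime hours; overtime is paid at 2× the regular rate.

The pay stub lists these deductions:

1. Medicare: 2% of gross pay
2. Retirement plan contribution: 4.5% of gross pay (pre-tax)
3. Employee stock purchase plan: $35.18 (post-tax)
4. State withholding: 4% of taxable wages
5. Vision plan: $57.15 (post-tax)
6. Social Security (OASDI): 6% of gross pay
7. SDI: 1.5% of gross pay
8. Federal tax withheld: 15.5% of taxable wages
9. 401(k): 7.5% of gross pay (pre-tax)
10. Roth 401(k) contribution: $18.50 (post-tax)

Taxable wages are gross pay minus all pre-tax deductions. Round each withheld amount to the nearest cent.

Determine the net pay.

Regular pay: 37 × $20.79 = $769.23
Overtime pay: 3 × $20.79 × 2 = $124.74
Gross pay = $769.23 + $124.74 = $893.97
401(k): $893.97 × 0.075 = $67.05
Retirement plan contribution: $893.97 × 0.045 = $40.23
Pre-tax total = $67.05 + $40.23 = $107.28
Taxable wages = $893.97 − $107.28 = $786.69
Federal tax withheld: $786.69 × 0.155 = $121.94
State withholding: $786.69 × 0.04 = $31.47
SDI: $893.97 × 0.015 = $13.41
Social Security (OASDI): $893.97 × 0.06 = $53.64
Medicare: $893.97 × 0.02 = $17.88
Employee stock purchase plan: $35.18
Roth 401(k) contribution: $18.50
Vision plan: $57.15
Total deductions = $67.05 + $40.23 + $121.94 + $31.47 + $13.41 + $53.64 + $17.88 + $35.18 + $18.50 + $57.15 = $456.45
Net pay = $893.97 − $456.45 = $437.52

$437.52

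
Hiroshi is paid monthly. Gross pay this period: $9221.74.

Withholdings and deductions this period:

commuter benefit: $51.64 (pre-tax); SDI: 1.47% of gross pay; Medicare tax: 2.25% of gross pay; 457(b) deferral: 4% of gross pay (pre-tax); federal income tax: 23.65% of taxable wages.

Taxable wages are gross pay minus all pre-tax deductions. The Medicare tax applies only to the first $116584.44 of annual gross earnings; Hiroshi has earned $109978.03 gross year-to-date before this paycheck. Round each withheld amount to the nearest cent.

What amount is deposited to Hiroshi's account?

Commuter benefit: $51.64
457(b) deferral: $9221.74 × 0.04 = $368.87
Pre-tax total = $51.64 + $368.87 = $420.51
Taxable wages = $9221.74 − $420.51 = $8801.23
Federal income tax: $8801.23 × 0.2365 = $2081.49
Medicare tax: only $116584.44 − $109978.03 = $6606.41 of this check is subject → $6606.41 × 0.0225 = $148.64
SDI: $9221.74 × 0.0147 = $135.56
Total deductions = $51.64 + $368.87 + $2081.49 + $148.64 + $135.56 = $2786.20
Net pay = $9221.74 − $2786.20 = $6435.54

$6435.54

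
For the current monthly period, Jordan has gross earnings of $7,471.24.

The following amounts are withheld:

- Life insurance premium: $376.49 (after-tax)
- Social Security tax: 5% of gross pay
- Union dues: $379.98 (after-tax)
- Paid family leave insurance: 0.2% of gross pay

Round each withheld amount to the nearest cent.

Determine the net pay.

$6,326.27

Paid family leave insurance: $7,471.24 × 0.002 = $14.94
Social Security tax: $7,471.24 × 0.05 = $373.56
Life insurance premium: $376.49
Union dues: $379.98
Total deductions = $14.94 + $373.56 + $376.49 + $379.98 = $1,144.97
Net pay = $7,471.24 − $1,144.97 = $6,326.27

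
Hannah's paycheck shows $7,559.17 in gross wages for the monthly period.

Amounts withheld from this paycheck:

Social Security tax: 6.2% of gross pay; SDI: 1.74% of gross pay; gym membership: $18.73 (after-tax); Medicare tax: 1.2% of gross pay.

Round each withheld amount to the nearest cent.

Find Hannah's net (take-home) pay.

$6,849.53

SDI: $7,559.17 × 0.0174 = $131.53
Social Security tax: $7,559.17 × 0.062 = $468.67
Medicare tax: $7,559.17 × 0.012 = $90.71
Gym membership: $18.73
Total deductions = $131.53 + $468.67 + $90.71 + $18.73 = $709.64
Net pay = $7,559.17 − $709.64 = $6,849.53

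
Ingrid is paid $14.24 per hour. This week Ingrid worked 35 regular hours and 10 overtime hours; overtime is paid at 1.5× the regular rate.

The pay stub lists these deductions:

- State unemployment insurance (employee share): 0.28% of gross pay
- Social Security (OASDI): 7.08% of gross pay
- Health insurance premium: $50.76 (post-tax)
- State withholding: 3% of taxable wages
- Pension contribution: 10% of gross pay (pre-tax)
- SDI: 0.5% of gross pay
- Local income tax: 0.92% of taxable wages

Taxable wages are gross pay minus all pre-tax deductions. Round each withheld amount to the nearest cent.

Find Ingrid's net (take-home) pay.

Regular pay: 35 × $14.24 = $498.40
Overtime pay: 10 × $14.24 × 1.5 = $213.60
Gross pay = $498.40 + $213.60 = $712.00
Pension contribution: $712.00 × 0.1 = $71.20
Taxable wages = $712.00 − $71.20 = $640.80
State withholding: $640.80 × 0.03 = $19.22
Local income tax: $640.80 × 0.0092 = $5.90
State unemployment insurance (employee share): $712.00 × 0.0028 = $1.99
SDI: $712.00 × 0.005 = $3.56
Social Security (OASDI): $712.00 × 0.0708 = $50.41
Health insurance premium: $50.76
Total deductions = $71.20 + $19.22 + $5.90 + $1.99 + $3.56 + $50.41 + $50.76 = $203.04
Net pay = $712.00 − $203.04 = $508.96

$508.96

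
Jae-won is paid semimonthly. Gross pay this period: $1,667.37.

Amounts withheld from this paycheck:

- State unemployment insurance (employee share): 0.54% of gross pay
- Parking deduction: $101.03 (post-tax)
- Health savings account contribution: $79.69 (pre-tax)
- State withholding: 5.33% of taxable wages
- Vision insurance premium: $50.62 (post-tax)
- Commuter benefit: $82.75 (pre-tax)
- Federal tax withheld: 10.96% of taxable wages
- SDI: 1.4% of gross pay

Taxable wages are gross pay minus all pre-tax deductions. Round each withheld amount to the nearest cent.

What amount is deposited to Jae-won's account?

$1,075.79

Health savings account contribution: $79.69
Commuter benefit: $82.75
Pre-tax total = $79.69 + $82.75 = $162.44
Taxable wages = $1,667.37 − $162.44 = $1,504.93
State withholding: $1,504.93 × 0.0533 = $80.21
Federal tax withheld: $1,504.93 × 0.1096 = $164.94
State unemployment insurance (employee share): $1,667.37 × 0.0054 = $9.00
SDI: $1,667.37 × 0.014 = $23.34
Parking deduction: $101.03
Vision insurance premium: $50.62
Total deductions = $79.69 + $82.75 + $80.21 + $164.94 + $9.00 + $23.34 + $101.03 + $50.62 = $591.58
Net pay = $1,667.37 − $591.58 = $1,075.79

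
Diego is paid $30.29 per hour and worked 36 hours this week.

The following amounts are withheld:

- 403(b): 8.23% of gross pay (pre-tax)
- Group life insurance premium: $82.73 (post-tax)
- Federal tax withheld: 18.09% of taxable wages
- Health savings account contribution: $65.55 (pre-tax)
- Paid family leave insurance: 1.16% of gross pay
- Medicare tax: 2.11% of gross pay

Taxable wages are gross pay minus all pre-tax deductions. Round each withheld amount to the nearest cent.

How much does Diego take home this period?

Gross pay: 36 × $30.29 = $1,090.44
Health savings account contribution: $65.55
403(b): $1,090.44 × 0.0823 = $89.74
Pre-tax total = $65.55 + $89.74 = $155.29
Taxable wages = $1,090.44 − $155.29 = $935.15
Federal tax withheld: $935.15 × 0.1809 = $169.17
Medicare tax: $1,090.44 × 0.0211 = $23.01
Paid family leave insurance: $1,090.44 × 0.0116 = $12.65
Group life insurance premium: $82.73
Total deductions = $65.55 + $89.74 + $169.17 + $23.01 + $12.65 + $82.73 = $442.85
Net pay = $1,090.44 − $442.85 = $647.59

$647.59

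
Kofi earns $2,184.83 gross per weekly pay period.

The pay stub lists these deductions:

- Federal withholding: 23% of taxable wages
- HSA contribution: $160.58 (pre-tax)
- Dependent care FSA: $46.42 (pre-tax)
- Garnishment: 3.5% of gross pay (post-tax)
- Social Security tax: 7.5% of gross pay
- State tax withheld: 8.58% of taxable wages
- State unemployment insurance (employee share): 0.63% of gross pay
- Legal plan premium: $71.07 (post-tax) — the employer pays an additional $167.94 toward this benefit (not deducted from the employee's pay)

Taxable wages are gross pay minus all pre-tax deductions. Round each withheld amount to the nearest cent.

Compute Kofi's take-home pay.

HSA contribution: $160.58
Dependent care FSA: $46.42
Pre-tax total = $160.58 + $46.42 = $207.00
Taxable wages = $2,184.83 − $207.00 = $1,977.83
State tax withheld: $1,977.83 × 0.0858 = $169.70
Federal withholding: $1,977.83 × 0.23 = $454.90
Social Security tax: $2,184.83 × 0.075 = $163.86
State unemployment insurance (employee share): $2,184.83 × 0.0063 = $13.76
Garnishment: $2,184.83 × 0.035 = $76.47
Legal plan premium: $71.07
(Employer's $167.94 toward legal plan premium is not withheld from the employee.)
Total deductions = $160.58 + $46.42 + $169.70 + $454.90 + $163.86 + $13.76 + $76.47 + $71.07 = $1,156.76
Net pay = $2,184.83 − $1,156.76 = $1,028.07

$1,028.07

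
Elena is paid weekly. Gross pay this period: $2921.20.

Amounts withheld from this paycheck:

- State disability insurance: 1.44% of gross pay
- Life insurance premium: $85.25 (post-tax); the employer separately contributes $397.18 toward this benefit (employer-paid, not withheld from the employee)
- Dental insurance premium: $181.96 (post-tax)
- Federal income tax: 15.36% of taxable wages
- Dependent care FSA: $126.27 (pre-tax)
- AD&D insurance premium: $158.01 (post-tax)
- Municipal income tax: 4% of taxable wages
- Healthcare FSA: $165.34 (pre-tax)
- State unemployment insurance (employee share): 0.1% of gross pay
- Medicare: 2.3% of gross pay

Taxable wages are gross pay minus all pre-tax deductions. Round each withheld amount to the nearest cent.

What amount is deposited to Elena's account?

$1583.10

Dependent care FSA: $126.27
Healthcare FSA: $165.34
Pre-tax total = $126.27 + $165.34 = $291.61
Taxable wages = $2921.20 − $291.61 = $2629.59
Municipal income tax: $2629.59 × 0.04 = $105.18
Federal income tax: $2629.59 × 0.1536 = $403.91
State unemployment insurance (employee share): $2921.20 × 0.001 = $2.92
Medicare: $2921.20 × 0.023 = $67.19
State disability insurance: $2921.20 × 0.0144 = $42.07
Dental insurance premium: $181.96
Life insurance premium: $85.25
AD&D insurance premium: $158.01
(Employer's $397.18 toward life insurance premium is not withheld from the employee.)
Total deductions = $126.27 + $165.34 + $105.18 + $403.91 + $2.92 + $67.19 + $42.07 + $181.96 + $85.25 + $158.01 = $1338.10
Net pay = $2921.20 − $1338.10 = $1583.10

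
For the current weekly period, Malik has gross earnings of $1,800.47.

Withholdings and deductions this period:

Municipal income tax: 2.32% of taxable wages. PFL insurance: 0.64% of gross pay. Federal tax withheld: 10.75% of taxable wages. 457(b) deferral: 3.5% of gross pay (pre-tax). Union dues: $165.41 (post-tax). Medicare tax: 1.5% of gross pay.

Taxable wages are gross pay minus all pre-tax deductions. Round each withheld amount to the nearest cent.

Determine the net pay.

$1,306.42

457(b) deferral: $1,800.47 × 0.035 = $63.02
Taxable wages = $1,800.47 − $63.02 = $1,737.45
Municipal income tax: $1,737.45 × 0.0232 = $40.31
Federal tax withheld: $1,737.45 × 0.1075 = $186.78
PFL insurance: $1,800.47 × 0.0064 = $11.52
Medicare tax: $1,800.47 × 0.015 = $27.01
Union dues: $165.41
Total deductions = $63.02 + $40.31 + $186.78 + $11.52 + $27.01 + $165.41 = $494.05
Net pay = $1,800.47 − $494.05 = $1,306.42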